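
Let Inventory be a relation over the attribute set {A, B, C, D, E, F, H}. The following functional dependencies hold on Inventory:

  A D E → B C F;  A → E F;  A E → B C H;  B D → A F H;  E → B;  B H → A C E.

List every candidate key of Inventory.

Attribute D never appears on the right-hand side of any dependency, so D must belong to every candidate key.
{D}⁺ = {D}, which is not all of the schema, so we must add further attributes.
{A, D}⁺: A→EF adds E, F; AE→BCH adds B, C, H → {A, B, C, D, E, F, H}.
{B, D}⁺: BD→AFH adds A, F, H; BH→ACE adds C, E → {A, B, C, D, E, F, H}.
{D, E}⁺: E→B adds B; BD→AFH adds A, F, H; BH→ACE adds C → {A, B, C, D, E, F, H}.
Any other superkey contains one of these as a subset, so there are no further candidate keys.

{A, D}, {B, D}, {D, E}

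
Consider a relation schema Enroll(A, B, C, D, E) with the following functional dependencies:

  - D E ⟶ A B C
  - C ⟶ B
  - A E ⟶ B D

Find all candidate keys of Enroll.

Attribute E never appears on the right-hand side of any dependency, so E must belong to every candidate key.
{E}⁺ = {E}, which is not all of the schema, so we must add further attributes.
{A, E}⁺: AE→BD adds B, D; DE→ABC adds C → {A, B, C, D, E}. Minimal: {E}⁺ = {E}; {A}⁺ = {A} — none reach the full schema.
{D, E}⁺: DE→ABC adds A, B, C → {A, B, C, D, E}. Minimal: {E}⁺ = {E}; {D}⁺ = {D} — none reach the full schema.

AE, DE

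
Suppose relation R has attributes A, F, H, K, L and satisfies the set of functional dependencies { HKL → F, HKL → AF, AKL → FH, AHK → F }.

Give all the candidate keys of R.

(A, K, L); (H, K, L)

Attributes K, L never appear on any right-hand side, so every candidate key must contain {K, L}.
{K, L}⁺ = {K, L}, which is not all of the schema, so we must add further attributes.
{A, K, L}⁺: AKL→FH adds F, H → {A, F, H, K, L}. Minimal: {K, L}⁺ = {K, L}; {A, L}⁺ = {A, L}; {A, K}⁺ = {A, K} — none reach the full schema.
{H, K, L}⁺: HKL→F adds F; HKL→AF adds A → {A, F, H, K, L}. Minimal: {K, L}⁺ = {K, L}; {H, L}⁺ = {H, L}; {H, K}⁺ = {H, K} — none reach the full schema.
Any other superkey contains one of these as a subset, so there are no further candidate keys.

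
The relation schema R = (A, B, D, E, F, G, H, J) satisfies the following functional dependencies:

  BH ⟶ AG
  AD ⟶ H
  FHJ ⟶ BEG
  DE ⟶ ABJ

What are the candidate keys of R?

Attributes D, F never appear on any right-hand side, so every candidate key must contain {D, F}.
{D, F}⁺ = {D, F}, which is not all of the schema, so we must add further attributes.
{D, E, F}⁺: DE→ABJ adds A, B, J; AD→H adds H; FHJ→BEG adds G → {A, B, D, E, F, G, H, J}. Minimal: {E, F}⁺ = {E, F}; {D, F}⁺ = {D, F}; {D, E}⁺ = {A, B, D, E, G, H, J} — none reach the full schema.
{A, D, F, J}⁺: AD→H adds H; FHJ→BEG adds B, E, G → {A, B, D, E, F, G, H, J}. Minimal: {D, F, J}⁺ = {D, F, J}; {A, F, J}⁺ = {A, F, J}; {A, D, J}⁺ = {A, D, H, J}; … — none reach the full schema.
{D, F, H, J}⁺: FHJ→BEG adds B, E, G; DE→ABJ adds A → {A, B, D, E, F, G, H, J}. Minimal: {F, H, J}⁺ = {A, B, E, F, G, H, J}; {D, H, J}⁺ = {D, H, J}; {D, F, J}⁺ = {D, F, J}; … — none reach the full schema.

{D, E, F}, {A, D, F, J}, {D, F, H, J}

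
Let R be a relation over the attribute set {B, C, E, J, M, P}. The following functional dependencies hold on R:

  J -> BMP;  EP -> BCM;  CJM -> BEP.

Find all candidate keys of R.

Attribute J never appears on the right-hand side of any dependency, so J must belong to every candidate key.
{J}⁺ = {B, J, M, P}, which is not all of the schema, so we must add further attributes.
{C, J}⁺: J→BMP adds B, M, P; CJM→BEP adds E → {B, C, E, J, M, P}. Minimal: {J}⁺ = {B, J, M, P}; {C}⁺ = {C} — none reach the full schema.
{E, J}⁺: J→BMP adds B, M, P; EP→BCM adds C → {B, C, E, J, M, P}. Minimal: {J}⁺ = {B, J, M, P}; {E}⁺ = {E} — none reach the full schema.

{C, J}, {E, J}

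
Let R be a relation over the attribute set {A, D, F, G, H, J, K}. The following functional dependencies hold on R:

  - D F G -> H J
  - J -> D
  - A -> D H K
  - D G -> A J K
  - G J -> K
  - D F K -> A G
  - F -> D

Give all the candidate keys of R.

AF, FG, FK

{A, F}⁺: A→DHK adds D, H, K; DFK→AG adds G; DFG→HJ adds J → {A, D, F, G, H, J, K}. Minimal: {F}⁺ = {D, F}; {A}⁺ = {A, D, H, K} — none reach the full schema.
{F, G}⁺: F→D adds D; DFG→HJ adds H, J; DG→AJK adds A, K → {A, D, F, G, H, J, K}. Minimal: {G}⁺ = {G}; {F}⁺ = {D, F} — none reach the full schema.
{F, K}⁺: F→D adds D; DFK→AG adds A, G; DFG→HJ adds H, J → {A, D, F, G, H, J, K}. Minimal: {K}⁺ = {K}; {F}⁺ = {D, F} — none reach the full schema.
Any other superkey contains one of these as a subset, so there are no further candidate keys.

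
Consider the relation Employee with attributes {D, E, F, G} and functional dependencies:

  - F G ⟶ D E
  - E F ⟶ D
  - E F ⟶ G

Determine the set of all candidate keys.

{E, F}, {F, G}

{E, F}⁺: EF→D adds D; EF→G adds G → {D, E, F, G}. Minimal: {F}⁺ = {F}; {E}⁺ = {E} — none reach the full schema.
{F, G}⁺: FG→DE adds D, E → {D, E, F, G}. Minimal: {G}⁺ = {G}; {F}⁺ = {F} — none reach the full schema.
Any other superkey contains one of these as a subset, so there are no further candidate keys.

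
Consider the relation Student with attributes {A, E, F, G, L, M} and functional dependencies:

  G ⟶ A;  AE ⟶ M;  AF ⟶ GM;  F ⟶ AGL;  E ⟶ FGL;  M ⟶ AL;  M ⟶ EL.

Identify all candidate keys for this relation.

E, F, M

{E}⁺: E→FGL adds F, G, L; G→A adds A; AE→M adds M → {A, E, F, G, L, M}.
{F}⁺: F→AGL adds A, G, L; AF→GM adds M; M→EL adds E → {A, E, F, G, L, M}.
{M}⁺: M→AL adds A, L; M→EL adds E; E→FGL adds F, G → {A, E, F, G, L, M}.
Any other superkey contains one of these as a subset, so there are no further candidate keys.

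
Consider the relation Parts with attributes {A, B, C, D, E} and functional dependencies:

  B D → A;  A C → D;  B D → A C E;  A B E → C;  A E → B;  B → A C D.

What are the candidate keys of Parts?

{B}⁺: B→ACD adds A, C, D; BD→ACE adds E → {A, B, C, D, E}.
{A, E}⁺: AE→B adds B; B→ACD adds C, D → {A, B, C, D, E}. Minimal: {E}⁺ = {E}; {A}⁺ = {A} — none reach the full schema.
Any other superkey contains one of these as a subset, so there are no further candidate keys.

(B); (A, E)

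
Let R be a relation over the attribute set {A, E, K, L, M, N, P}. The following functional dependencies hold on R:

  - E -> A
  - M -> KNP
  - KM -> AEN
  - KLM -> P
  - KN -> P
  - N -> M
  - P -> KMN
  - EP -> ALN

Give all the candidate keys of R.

(M); (N); (P)

{M}⁺: M→KNP adds K, N, P; KM→AEN adds A, E; EP→ALN adds L → {A, E, K, L, M, N, P}.
{N}⁺: N→M adds M; M→KNP adds K, P; KM→AEN adds A, E; EP→ALN adds L → {A, E, K, L, M, N, P}.
{P}⁺: P→KMN adds K, M, N; KM→AEN adds A, E; EP→ALN adds L → {A, E, K, L, M, N, P}.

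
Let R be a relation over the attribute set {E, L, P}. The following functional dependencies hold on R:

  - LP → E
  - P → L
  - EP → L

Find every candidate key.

(P)

Attribute P never appears on the right-hand side of any dependency, so P must belong to every candidate key.
{P}⁺ = {E, L, P}, which is all of the schema, so {P} is the only candidate key.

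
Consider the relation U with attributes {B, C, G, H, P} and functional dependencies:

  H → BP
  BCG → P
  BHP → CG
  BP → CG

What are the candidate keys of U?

Attribute H never appears on the right-hand side of any dependency, so H must belong to every candidate key.
{H}⁺ = {B, C, G, H, P}, which is all of the schema, so {H} is the only candidate key.

{H}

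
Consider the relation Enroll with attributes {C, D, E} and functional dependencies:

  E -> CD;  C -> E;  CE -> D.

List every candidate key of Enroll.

{C}⁺: C→E adds E; CE→D adds D → {C, D, E}.
{E}⁺: E→CD adds C, D → {C, D, E}.
Any other superkey contains one of these as a subset, so there are no further candidate keys.

(C); (E)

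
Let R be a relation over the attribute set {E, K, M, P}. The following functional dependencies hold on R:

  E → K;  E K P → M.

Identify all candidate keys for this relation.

Attributes E, P never appear on any right-hand side, so every candidate key must contain {E, P}.
{E, P}⁺ = {E, K, M, P}, which is all of the schema, so {E, P} is the only candidate key.

EP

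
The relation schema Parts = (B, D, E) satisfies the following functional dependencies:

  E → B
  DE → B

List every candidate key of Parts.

Attributes D, E never appear on any right-hand side, so every candidate key must contain {D, E}.
{D, E}⁺ = {B, D, E}, which is all of the schema, so {D, E} is the only candidate key.

(D, E)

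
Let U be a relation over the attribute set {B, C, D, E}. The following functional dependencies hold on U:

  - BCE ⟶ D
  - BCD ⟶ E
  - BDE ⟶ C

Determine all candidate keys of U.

Attribute B never appears on the right-hand side of any dependency, so B must belong to every candidate key.
{B}⁺ = {B}, which is not all of the schema, so we must add further attributes.
{B, C, D}⁺: BCD→E adds E → {B, C, D, E}.
{B, C, E}⁺: BCE→D adds D → {B, C, D, E}.
{B, D, E}⁺: BDE→C adds C → {B, C, D, E}.
Any other superkey contains one of these as a subset, so there are no further candidate keys.

{B, C, D}, {B, C, E}, {B, D, E}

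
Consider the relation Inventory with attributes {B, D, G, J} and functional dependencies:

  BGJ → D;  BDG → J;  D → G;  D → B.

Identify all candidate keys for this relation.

{D}⁺: D→G adds G; D→B adds B; BDG→J adds J → {B, D, G, J}.
{B, G, J}⁺: BGJ→D adds D → {B, D, G, J}. Minimal: {G, J}⁺ = {G, J}; {B, J}⁺ = {B, J}; {B, G}⁺ = {B, G} — none reach the full schema.
Any other superkey contains one of these as a subset, so there are no further candidate keys.

{D}, {B, G, J}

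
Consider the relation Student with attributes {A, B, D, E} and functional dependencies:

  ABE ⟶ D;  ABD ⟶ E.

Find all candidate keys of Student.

{A, B, D}, {A, B, E}

Attributes A, B never appear on any right-hand side, so every candidate key must contain {A, B}.
{A, B}⁺ = {A, B}, which is not all of the schema, so we must add further attributes.
{A, B, D}⁺: ABD→E adds E → {A, B, D, E}. Minimal: {B, D}⁺ = {B, D}; {A, D}⁺ = {A, D}; {A, B}⁺ = {A, B} — none reach the full schema.
{A, B, E}⁺: ABE→D adds D → {A, B, D, E}. Minimal: {B, E}⁺ = {B, E}; {A, E}⁺ = {A, E}; {A, B}⁺ = {A, B} — none reach the full schema.
Any other superkey contains one of these as a subset, so there are no further candidate keys.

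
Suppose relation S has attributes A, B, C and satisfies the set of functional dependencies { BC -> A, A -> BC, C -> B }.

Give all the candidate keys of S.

{A}⁺: A→BC adds B, C → {A, B, C}.
{C}⁺: C→B adds B; BC→A adds A → {A, B, C}.

{A}, {C}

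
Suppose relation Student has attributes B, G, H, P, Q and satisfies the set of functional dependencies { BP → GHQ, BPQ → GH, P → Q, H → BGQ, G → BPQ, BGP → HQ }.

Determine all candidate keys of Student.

{G}⁺: G→BPQ adds B, P, Q; BGP→HQ adds H → {B, G, H, P, Q}.
{H}⁺: H→BGQ adds B, G, Q; G→BPQ adds P → {B, G, H, P, Q}.
{B, P}⁺: BP→GHQ adds G, H, Q → {B, G, H, P, Q}.
Any other superkey contains one of these as a subset, so there are no further candidate keys.

G, H, BP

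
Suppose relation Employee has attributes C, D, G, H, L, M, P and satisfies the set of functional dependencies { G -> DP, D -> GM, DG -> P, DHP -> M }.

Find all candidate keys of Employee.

{C, D, H, L}⁺: D→GM adds G, M; DG→P adds P → {C, D, G, H, L, M, P}.
{C, G, H, L}⁺: G→DP adds D, P; D→GM adds M → {C, D, G, H, L, M, P}.

{C, D, H, L}, {C, G, H, L}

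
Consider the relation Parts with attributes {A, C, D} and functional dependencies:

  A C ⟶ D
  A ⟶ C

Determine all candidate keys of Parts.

Attribute A never appears on the right-hand side of any dependency, so A must belong to every candidate key.
{A}⁺ = {A, C, D}, which is all of the schema, so {A} is the only candidate key.

(A)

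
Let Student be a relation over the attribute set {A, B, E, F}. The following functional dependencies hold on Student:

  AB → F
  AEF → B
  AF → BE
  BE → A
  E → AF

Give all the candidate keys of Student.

(E); (A, B); (A, F)

{E}⁺: E→AF adds A, F; AEF→B adds B → {A, B, E, F}.
{A, B}⁺: AB→F adds F; AF→BE adds E → {A, B, E, F}. Minimal: {B}⁺ = {B}; {A}⁺ = {A} — none reach the full schema.
{A, F}⁺: AF→BE adds B, E → {A, B, E, F}. Minimal: {F}⁺ = {F}; {A}⁺ = {A} — none reach the full schema.
Any other superkey contains one of these as a subset, so there are no further candidate keys.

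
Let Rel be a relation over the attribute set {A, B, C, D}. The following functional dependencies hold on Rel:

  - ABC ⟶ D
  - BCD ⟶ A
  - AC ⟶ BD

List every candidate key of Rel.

AC, BCD

Attribute C never appears on the right-hand side of any dependency, so C must belong to every candidate key.
{C}⁺ = {C}, which is not all of the schema, so we must add further attributes.
{A, C}⁺: AC→BD adds B, D → {A, B, C, D}. Minimal: {C}⁺ = {C}; {A}⁺ = {A} — none reach the full schema.
{B, C, D}⁺: BCD→A adds A → {A, B, C, D}. Minimal: {C, D}⁺ = {C, D}; {B, D}⁺ = {B, D}; {B, C}⁺ = {B, C} — none reach the full schema.
Any other superkey contains one of these as a subset, so there are no further candidate keys.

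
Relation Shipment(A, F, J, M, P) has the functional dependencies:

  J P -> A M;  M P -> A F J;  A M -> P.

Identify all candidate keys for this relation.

{A, M}, {J, P}, {M, P}

{A, M}⁺: AM→P adds P; MP→AFJ adds F, J → {A, F, J, M, P}. Minimal: {M}⁺ = {M}; {A}⁺ = {A} — none reach the full schema.
{J, P}⁺: JP→AM adds A, M; MP→AFJ adds F → {A, F, J, M, P}. Minimal: {P}⁺ = {P}; {J}⁺ = {J} — none reach the full schema.
{M, P}⁺: MP→AFJ adds A, F, J → {A, F, J, M, P}. Minimal: {P}⁺ = {P}; {M}⁺ = {M} — none reach the full schema.
Any other superkey contains one of these as a subset, so there are no further candidate keys.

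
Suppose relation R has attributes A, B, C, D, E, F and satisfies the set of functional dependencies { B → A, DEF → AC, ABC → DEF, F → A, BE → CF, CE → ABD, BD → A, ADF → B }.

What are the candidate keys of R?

{B, C}⁺: B→A adds A; ABC→DEF adds D, E, F → {A, B, C, D, E, F}. Minimal: {C}⁺ = {C}; {B}⁺ = {A, B} — none reach the full schema.
{B, E}⁺: B→A adds A; BE→CF adds C, F; CE→ABD adds D → {A, B, C, D, E, F}. Minimal: {E}⁺ = {E}; {B}⁺ = {A, B} — none reach the full schema.
{C, E}⁺: CE→ABD adds A, B, D; ABC→DEF adds F → {A, B, C, D, E, F}. Minimal: {E}⁺ = {E}; {C}⁺ = {C} — none reach the full schema.
{C, D, F}⁺: F→A adds A; ADF→B adds B; ABC→DEF adds E → {A, B, C, D, E, F}. Minimal: {D, F}⁺ = {A, B, D, F}; {C, F}⁺ = {A, C, F}; {C, D}⁺ = {C, D} — none reach the full schema.
{D, E, F}⁺: DEF→AC adds A, C; CE→ABD adds B → {A, B, C, D, E, F}. Minimal: {E, F}⁺ = {A, E, F}; {D, F}⁺ = {A, B, D, F}; {D, E}⁺ = {D, E} — none reach the full schema.

{B, C}, {B, E}, {C, E}, {C, D, F}, {D, E, F}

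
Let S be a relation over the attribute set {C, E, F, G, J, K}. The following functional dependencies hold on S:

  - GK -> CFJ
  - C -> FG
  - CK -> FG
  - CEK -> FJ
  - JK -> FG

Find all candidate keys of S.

{C, E, K}, {E, G, K}, {E, J, K}

Attributes E, K never appear on any right-hand side, so every candidate key must contain {E, K}.
{E, K}⁺ = {E, K}, which is not all of the schema, so we must add further attributes.
{C, E, K}⁺: C→FG adds F, G; CEK→FJ adds J → {C, E, F, G, J, K}.
{E, G, K}⁺: GK→CFJ adds C, F, J → {C, E, F, G, J, K}.
{E, J, K}⁺: JK→FG adds F, G; GK→CFJ adds C → {C, E, F, G, J, K}.
Any other superkey contains one of these as a subset, so there are no further candidate keys.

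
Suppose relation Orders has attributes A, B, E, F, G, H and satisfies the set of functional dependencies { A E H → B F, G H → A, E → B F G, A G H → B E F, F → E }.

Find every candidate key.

{E, H}, {F, H}, {G, H}

Attribute H never appears on the right-hand side of any dependency, so H must belong to every candidate key.
{H}⁺ = {H}, which is not all of the schema, so we must add further attributes.
{E, H}⁺: E→BFG adds B, F, G; GH→A adds A → {A, B, E, F, G, H}. Minimal: {H}⁺ = {H}; {E}⁺ = {B, E, F, G} — none reach the full schema.
{F, H}⁺: F→E adds E; E→BFG adds B, G; GH→A adds A → {A, B, E, F, G, H}. Minimal: {H}⁺ = {H}; {F}⁺ = {B, E, F, G} — none reach the full schema.
{G, H}⁺: GH→A adds A; AGH→BEF adds B, E, F → {A, B, E, F, G, H}. Minimal: {H}⁺ = {H}; {G}⁺ = {G} — none reach the full schema.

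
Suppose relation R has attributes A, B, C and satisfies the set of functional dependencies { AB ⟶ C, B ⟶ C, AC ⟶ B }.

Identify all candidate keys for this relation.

Attribute A never appears on the right-hand side of any dependency, so A must belong to every candidate key.
{A}⁺ = {A}, which is not all of the schema, so we must add further attributes.
{A, B}⁺: AB→C adds C → {A, B, C}. Minimal: {B}⁺ = {B, C}; {A}⁺ = {A} — none reach the full schema.
{A, C}⁺: AC→B adds B → {A, B, C}. Minimal: {C}⁺ = {C}; {A}⁺ = {A} — none reach the full schema.

(A, B); (A, C)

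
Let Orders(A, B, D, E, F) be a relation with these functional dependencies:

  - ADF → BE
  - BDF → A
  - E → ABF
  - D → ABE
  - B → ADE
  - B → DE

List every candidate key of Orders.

{B}⁺: B→ADE adds A, D, E; E→ABF adds F → {A, B, D, E, F}.
{D}⁺: D→ABE adds A, B, E; E→ABF adds F → {A, B, D, E, F}.
{E}⁺: E→ABF adds A, B, F; B→ADE adds D → {A, B, D, E, F}.
Any other superkey contains one of these as a subset, so there are no further candidate keys.

(B); (D); (E)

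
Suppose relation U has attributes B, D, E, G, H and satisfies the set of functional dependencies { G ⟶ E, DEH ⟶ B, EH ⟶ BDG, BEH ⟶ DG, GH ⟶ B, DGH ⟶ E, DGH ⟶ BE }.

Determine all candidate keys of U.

(E, H), (G, H)

Attribute H never appears on the right-hand side of any dependency, so H must belong to every candidate key.
{H}⁺ = {H}, which is not all of the schema, so we must add further attributes.
{E, H}⁺: EH→BDG adds B, D, G → {B, D, E, G, H}.
{G, H}⁺: G→E adds E; EH→BDG adds B, D → {B, D, E, G, H}.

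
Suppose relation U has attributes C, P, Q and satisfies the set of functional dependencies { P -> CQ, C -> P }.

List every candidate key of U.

{C}⁺: C→P adds P; P→CQ adds Q → {C, P, Q}.
{P}⁺: P→CQ adds C, Q → {C, P, Q}.
Any other superkey contains one of these as a subset, so there are no further candidate keys.

(C), (P)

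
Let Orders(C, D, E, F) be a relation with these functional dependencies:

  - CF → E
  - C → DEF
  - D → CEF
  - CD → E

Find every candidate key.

{C}⁺: C→DEF adds D, E, F → {C, D, E, F}.
{D}⁺: D→CEF adds C, E, F → {C, D, E, F}.

{C}; {D}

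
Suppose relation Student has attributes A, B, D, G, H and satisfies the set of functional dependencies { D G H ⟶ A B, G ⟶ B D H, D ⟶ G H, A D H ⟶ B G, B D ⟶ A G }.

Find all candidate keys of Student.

{D}, {G}

{D}⁺: D→GH adds G, H; DGH→AB adds A, B → {A, B, D, G, H}.
{G}⁺: G→BDH adds B, D, H; BD→AG adds A → {A, B, D, G, H}.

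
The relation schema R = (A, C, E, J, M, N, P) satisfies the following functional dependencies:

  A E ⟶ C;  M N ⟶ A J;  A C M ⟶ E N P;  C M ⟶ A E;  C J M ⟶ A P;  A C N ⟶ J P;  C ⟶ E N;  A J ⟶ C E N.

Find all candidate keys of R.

CM; MN; AEM; AJM

Attribute M never appears on the right-hand side of any dependency, so M must belong to every candidate key.
{M}⁺ = {M}, which is not all of the schema, so we must add further attributes.
{C, M}⁺: CM→AE adds A, E; C→EN adds N; MN→AJ adds J; ACM→ENP adds P → {A, C, E, J, M, N, P}.
{M, N}⁺: MN→AJ adds A, J; AJ→CEN adds C, E; ACM→ENP adds P → {A, C, E, J, M, N, P}.
{A, E, M}⁺: AE→C adds C; ACM→ENP adds N, P; ACN→JP adds J → {A, C, E, J, M, N, P}.
{A, J, M}⁺: AJ→CEN adds C, E, N; ACM→ENP adds P → {A, C, E, J, M, N, P}.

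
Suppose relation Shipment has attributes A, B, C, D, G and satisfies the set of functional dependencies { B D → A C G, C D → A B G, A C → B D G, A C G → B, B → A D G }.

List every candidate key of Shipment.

{B}, {A, C}, {C, D}

{B}⁺: B→ADG adds A, D, G; BD→ACG adds C → {A, B, C, D, G}.
{A, C}⁺: AC→BDG adds B, D, G → {A, B, C, D, G}. Minimal: {C}⁺ = {C}; {A}⁺ = {A} — none reach the full schema.
{C, D}⁺: CD→ABG adds A, B, G → {A, B, C, D, G}. Minimal: {D}⁺ = {D}; {C}⁺ = {C} — none reach the full schema.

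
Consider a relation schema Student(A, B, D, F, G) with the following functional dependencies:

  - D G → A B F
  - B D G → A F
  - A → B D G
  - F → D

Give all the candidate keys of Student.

{A}⁺: A→BDG adds B, D, G; DG→ABF adds F → {A, B, D, F, G}.
{D, G}⁺: DG→ABF adds A, B, F → {A, B, D, F, G}.
{F, G}⁺: F→D adds D; DG→ABF adds A, B → {A, B, D, F, G}.
Any other superkey contains one of these as a subset, so there are no further candidate keys.

{A}; {D, G}; {F, G}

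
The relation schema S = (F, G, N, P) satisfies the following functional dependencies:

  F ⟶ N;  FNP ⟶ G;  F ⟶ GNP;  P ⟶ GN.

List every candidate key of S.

{F}⁺: F→N adds N; F→GNP adds G, P → {F, G, N, P}.
No other minimal superkey exists.

(F)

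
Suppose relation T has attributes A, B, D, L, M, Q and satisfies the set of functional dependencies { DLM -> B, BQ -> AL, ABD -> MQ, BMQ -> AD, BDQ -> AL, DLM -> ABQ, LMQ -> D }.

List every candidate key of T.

{A, B, D}⁺: ABD→MQ adds M, Q; BDQ→AL adds L → {A, B, D, L, M, Q}. Minimal: {B, D}⁺ = {B, D}; {A, D}⁺ = {A, D}; {A, B}⁺ = {A, B} — none reach the full schema.
{B, D, Q}⁺: BQ→AL adds A, L; ABD→MQ adds M → {A, B, D, L, M, Q}. Minimal: {D, Q}⁺ = {D, Q}; {B, Q}⁺ = {A, B, L, Q}; {B, D}⁺ = {B, D} — none reach the full schema.
{B, M, Q}⁺: BQ→AL adds A, L; BMQ→AD adds D → {A, B, D, L, M, Q}. Minimal: {M, Q}⁺ = {M, Q}; {B, Q}⁺ = {A, B, L, Q}; {B, M}⁺ = {B, M} — none reach the full schema.
{D, L, M}⁺: DLM→B adds B; DLM→ABQ adds A, Q → {A, B, D, L, M, Q}. Minimal: {L, M}⁺ = {L, M}; {D, M}⁺ = {D, M}; {D, L}⁺ = {D, L} — none reach the full schema.
{L, M, Q}⁺: LMQ→D adds D; DLM→B adds B; BQ→AL adds A → {A, B, D, L, M, Q}. Minimal: {M, Q}⁺ = {M, Q}; {L, Q}⁺ = {L, Q}; {L, M}⁺ = {L, M} — none reach the full schema.

{A, B, D}; {B, D, Q}; {B, M, Q}; {D, L, M}; {L, M, Q}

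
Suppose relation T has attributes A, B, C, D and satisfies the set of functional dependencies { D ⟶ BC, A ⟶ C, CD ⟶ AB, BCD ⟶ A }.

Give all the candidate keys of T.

(D)

Attribute D never appears on the right-hand side of any dependency, so D must belong to every candidate key.
{D}⁺ = {A, B, C, D}, which is all of the schema, so {D} is the only candidate key.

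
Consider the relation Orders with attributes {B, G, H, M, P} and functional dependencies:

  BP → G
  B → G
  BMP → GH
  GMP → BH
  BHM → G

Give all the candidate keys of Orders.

Attributes M, P never appear on any right-hand side, so every candidate key must contain {M, P}.
{M, P}⁺ = {M, P}, which is not all of the schema, so we must add further attributes.
{B, M, P}⁺: BP→G adds G; BMP→GH adds H → {B, G, H, M, P}. Minimal: {M, P}⁺ = {M, P}; {B, P}⁺ = {B, G, P}; {B, M}⁺ = {B, G, M} — none reach the full schema.
{G, M, P}⁺: GMP→BH adds B, H → {B, G, H, M, P}. Minimal: {M, P}⁺ = {M, P}; {G, P}⁺ = {G, P}; {G, M}⁺ = {G, M} — none reach the full schema.
Any other superkey contains one of these as a subset, so there are no further candidate keys.

(B, M, P); (G, M, P)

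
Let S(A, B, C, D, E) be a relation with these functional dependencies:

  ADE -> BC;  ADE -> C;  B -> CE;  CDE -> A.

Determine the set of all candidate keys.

Attribute D never appears on the right-hand side of any dependency, so D must belong to every candidate key.
{D}⁺ = {D}, which is not all of the schema, so we must add further attributes.
{B, D}⁺: B→CE adds C, E; CDE→A adds A → {A, B, C, D, E}. Minimal: {D}⁺ = {D}; {B}⁺ = {B, C, E} — none reach the full schema.
{A, D, E}⁺: ADE→BC adds B, C → {A, B, C, D, E}. Minimal: {D, E}⁺ = {D, E}; {A, E}⁺ = {A, E}; {A, D}⁺ = {A, D} — none reach the full schema.
{C, D, E}⁺: CDE→A adds A; ADE→BC adds B → {A, B, C, D, E}. Minimal: {D, E}⁺ = {D, E}; {C, E}⁺ = {C, E}; {C, D}⁺ = {C, D} — none reach the full schema.
Any other superkey contains one of these as a subset, so there are no further candidate keys.

{B, D}, {A, D, E}, {C, D, E}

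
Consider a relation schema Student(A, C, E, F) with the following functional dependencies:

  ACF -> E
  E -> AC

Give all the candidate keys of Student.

{E, F}, {A, C, F}

Attribute F never appears on the right-hand side of any dependency, so F must belong to every candidate key.
{F}⁺ = {F}, which is not all of the schema, so we must add further attributes.
{E, F}⁺: E→AC adds A, C → {A, C, E, F}. Minimal: {F}⁺ = {F}; {E}⁺ = {A, C, E} — none reach the full schema.
{A, C, F}⁺: ACF→E adds E → {A, C, E, F}. Minimal: {C, F}⁺ = {C, F}; {A, F}⁺ = {A, F}; {A, C}⁺ = {A, C} — none reach the full schema.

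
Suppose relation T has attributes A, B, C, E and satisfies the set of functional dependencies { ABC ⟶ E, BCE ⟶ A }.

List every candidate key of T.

{A, B, C}⁺: ABC→E adds E → {A, B, C, E}. Minimal: {B, C}⁺ = {B, C}; {A, C}⁺ = {A, C}; {A, B}⁺ = {A, B} — none reach the full schema.
{B, C, E}⁺: BCE→A adds A → {A, B, C, E}. Minimal: {C, E}⁺ = {C, E}; {B, E}⁺ = {B, E}; {B, C}⁺ = {B, C} — none reach the full schema.
Any other superkey contains one of these as a subset, so there are no further candidate keys.

(A, B, C), (B, C, E)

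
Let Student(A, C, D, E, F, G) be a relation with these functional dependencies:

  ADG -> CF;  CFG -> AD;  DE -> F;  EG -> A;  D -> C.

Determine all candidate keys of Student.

{D, E, G}; {C, E, F, G}

Attributes E, G never appear on any right-hand side, so every candidate key must contain {E, G}.
{E, G}⁺ = {A, E, G}, which is not all of the schema, so we must add further attributes.
{D, E, G}⁺: DE→F adds F; EG→A adds A; D→C adds C → {A, C, D, E, F, G}.
{C, E, F, G}⁺: CFG→AD adds A, D → {A, C, D, E, F, G}.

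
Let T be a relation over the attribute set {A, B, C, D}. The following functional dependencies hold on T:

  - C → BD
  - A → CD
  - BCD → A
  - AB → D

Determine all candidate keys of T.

(A), (C)

{A}⁺: A→CD adds C, D; C→BD adds B → {A, B, C, D}.
{C}⁺: C→BD adds B, D; BCD→A adds A → {A, B, C, D}.
Any other superkey contains one of these as a subset, so there are no further candidate keys.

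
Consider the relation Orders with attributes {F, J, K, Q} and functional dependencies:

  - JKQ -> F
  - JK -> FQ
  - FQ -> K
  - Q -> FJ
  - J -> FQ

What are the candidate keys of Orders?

(J), (Q)

{J}⁺: J→FQ adds F, Q; FQ→K adds K → {F, J, K, Q}.
{Q}⁺: Q→FJ adds F, J; FQ→K adds K → {F, J, K, Q}.
Any other superkey contains one of these as a subset, so there are no further candidate keys.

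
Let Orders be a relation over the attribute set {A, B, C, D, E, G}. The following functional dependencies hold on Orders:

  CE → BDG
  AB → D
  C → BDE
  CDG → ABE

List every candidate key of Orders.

Attribute C never appears on the right-hand side of any dependency, so C must belong to every candidate key.
{C}⁺ = {A, B, C, D, E, G}, which is all of the schema, so {C} is the only candidate key.

(C)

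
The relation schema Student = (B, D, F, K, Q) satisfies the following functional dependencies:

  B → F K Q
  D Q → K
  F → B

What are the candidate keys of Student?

Attribute D never appears on the right-hand side of any dependency, so D must belong to every candidate key.
{D}⁺ = {D}, which is not all of the schema, so we must add further attributes.
{B, D}⁺: B→FKQ adds F, K, Q → {B, D, F, K, Q}. Minimal: {D}⁺ = {D}; {B}⁺ = {B, F, K, Q} — none reach the full schema.
{D, F}⁺: F→B adds B; B→FKQ adds K, Q → {B, D, F, K, Q}. Minimal: {F}⁺ = {B, F, K, Q}; {D}⁺ = {D} — none reach the full schema.

(B, D), (D, F)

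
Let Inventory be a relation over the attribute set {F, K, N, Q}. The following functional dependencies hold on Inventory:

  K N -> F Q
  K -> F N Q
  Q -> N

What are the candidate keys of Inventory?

K

Attribute K never appears on the right-hand side of any dependency, so K must belong to every candidate key.
{K}⁺ = {F, K, N, Q}, which is all of the schema, so {K} is the only candidate key.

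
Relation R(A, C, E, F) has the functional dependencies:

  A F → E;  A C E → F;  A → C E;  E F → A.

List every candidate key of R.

{A}⁺: A→CE adds C, E; ACE→F adds F → {A, C, E, F}.
{E, F}⁺: EF→A adds A; A→CE adds C → {A, C, E, F}. Minimal: {F}⁺ = {F}; {E}⁺ = {E} — none reach the full schema.
Any other superkey contains one of these as a subset, so there are no further candidate keys.

{A}; {E, F}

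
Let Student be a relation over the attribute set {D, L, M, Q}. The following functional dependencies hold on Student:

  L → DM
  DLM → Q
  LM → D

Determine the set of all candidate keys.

{L}

Attribute L never appears on the right-hand side of any dependency, so L must belong to every candidate key.
{L}⁺ = {D, L, M, Q}, which is all of the schema, so {L} is the only candidate key.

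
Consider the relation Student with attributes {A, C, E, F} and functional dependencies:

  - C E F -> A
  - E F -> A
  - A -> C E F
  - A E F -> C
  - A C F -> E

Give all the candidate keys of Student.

(A), (E, F)

{A}⁺: A→CEF adds C, E, F → {A, C, E, F}.
{E, F}⁺: EF→A adds A; A→CEF adds C → {A, C, E, F}. Minimal: {F}⁺ = {F}; {E}⁺ = {E} — none reach the full schema.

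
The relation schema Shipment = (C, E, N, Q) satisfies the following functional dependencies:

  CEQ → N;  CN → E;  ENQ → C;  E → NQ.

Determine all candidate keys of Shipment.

{E}⁺: E→NQ adds N, Q; ENQ→C adds C → {C, E, N, Q}.
{C, N}⁺: CN→E adds E; E→NQ adds Q → {C, E, N, Q}. Minimal: {N}⁺ = {N}; {C}⁺ = {C} — none reach the full schema.
Any other superkey contains one of these as a subset, so there are no further candidate keys.

E, CN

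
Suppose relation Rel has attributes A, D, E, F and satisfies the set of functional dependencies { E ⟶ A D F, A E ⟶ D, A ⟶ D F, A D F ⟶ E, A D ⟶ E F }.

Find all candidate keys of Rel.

{A}⁺: A→DF adds D, F; ADF→E adds E → {A, D, E, F}.
{E}⁺: E→ADF adds A, D, F → {A, D, E, F}.
Any other superkey contains one of these as a subset, so there are no further candidate keys.

A; E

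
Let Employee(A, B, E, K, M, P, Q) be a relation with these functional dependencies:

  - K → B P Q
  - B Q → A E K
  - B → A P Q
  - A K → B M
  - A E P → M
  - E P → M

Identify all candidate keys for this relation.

{B}⁺: B→APQ adds A, P, Q; BQ→AEK adds E, K; AK→BM adds M → {A, B, E, K, M, P, Q}.
{K}⁺: K→BPQ adds B, P, Q; BQ→AEK adds A, E; AK→BM adds M → {A, B, E, K, M, P, Q}.

{B}, {K}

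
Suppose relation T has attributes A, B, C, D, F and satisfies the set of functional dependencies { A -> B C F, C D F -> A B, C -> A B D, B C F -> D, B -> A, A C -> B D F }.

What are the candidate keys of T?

{A}, {B}, {C}

{A}⁺: A→BCF adds B, C, F; C→ABD adds D → {A, B, C, D, F}.
{B}⁺: B→A adds A; A→BCF adds C, F; C→ABD adds D → {A, B, C, D, F}.
{C}⁺: C→ABD adds A, B, D; AC→BDF adds F → {A, B, C, D, F}.
Any other superkey contains one of these as a subset, so there are no further candidate keys.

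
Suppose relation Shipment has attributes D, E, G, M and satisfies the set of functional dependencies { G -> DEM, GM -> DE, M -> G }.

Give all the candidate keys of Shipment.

{G}⁺: G→DEM adds D, E, M → {D, E, G, M}.
{M}⁺: M→G adds G; G→DEM adds D, E → {D, E, G, M}.

{G}; {M}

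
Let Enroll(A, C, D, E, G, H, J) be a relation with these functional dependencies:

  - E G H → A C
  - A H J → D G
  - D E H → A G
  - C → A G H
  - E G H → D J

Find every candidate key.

CE, DEH, EGH, AEHJ

Attribute E never appears on the right-hand side of any dependency, so E must belong to every candidate key.
{E}⁺ = {E}, which is not all of the schema, so we must add further attributes.
{C, E}⁺: C→AGH adds A, G, H; EGH→DJ adds D, J → {A, C, D, E, G, H, J}. Minimal: {E}⁺ = {E}; {C}⁺ = {A, C, G, H} — none reach the full schema.
{D, E, H}⁺: DEH→AG adds A, G; EGH→DJ adds J; EGH→AC adds C → {A, C, D, E, G, H, J}. Minimal: {E, H}⁺ = {E, H}; {D, H}⁺ = {D, H}; {D, E}⁺ = {D, E} — none reach the full schema.
{E, G, H}⁺: EGH→AC adds A, C; EGH→DJ adds D, J → {A, C, D, E, G, H, J}. Minimal: {G, H}⁺ = {G, H}; {E, H}⁺ = {E, H}; {E, G}⁺ = {E, G} — none reach the full schema.
{A, E, H, J}⁺: AHJ→DG adds D, G; EGH→AC adds C → {A, C, D, E, G, H, J}. Minimal: {E, H, J}⁺ = {E, H, J}; {A, H, J}⁺ = {A, D, G, H, J}; {A, E, J}⁺ = {A, E, J}; … — none reach the full schema.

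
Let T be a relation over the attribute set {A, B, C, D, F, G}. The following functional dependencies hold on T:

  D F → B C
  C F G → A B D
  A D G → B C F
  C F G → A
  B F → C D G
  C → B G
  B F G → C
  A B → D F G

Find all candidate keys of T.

{A, B}⁺: AB→DFG adds D, F, G; DF→BC adds C → {A, B, C, D, F, G}. Minimal: {B}⁺ = {B}; {A}⁺ = {A} — none reach the full schema.
{A, C}⁺: C→BG adds B, G; AB→DFG adds D, F → {A, B, C, D, F, G}. Minimal: {C}⁺ = {B, C, G}; {A}⁺ = {A} — none reach the full schema.
{B, F}⁺: BF→CDG adds C, D, G; CFG→ABD adds A → {A, B, C, D, F, G}. Minimal: {F}⁺ = {F}; {B}⁺ = {B} — none reach the full schema.
{C, F}⁺: C→BG adds B, G; CFG→ABD adds A, D → {A, B, C, D, F, G}. Minimal: {F}⁺ = {F}; {C}⁺ = {B, C, G} — none reach the full schema.
{D, F}⁺: DF→BC adds B, C; BF→CDG adds G; CFG→ABD adds A → {A, B, C, D, F, G}. Minimal: {F}⁺ = {F}; {D}⁺ = {D} — none reach the full schema.
{A, D, G}⁺: ADG→BCF adds B, C, F → {A, B, C, D, F, G}. Minimal: {D, G}⁺ = {D, G}; {A, G}⁺ = {A, G}; {A, D}⁺ = {A, D} — none reach the full schema.
Any other superkey contains one of these as a subset, so there are no further candidate keys.

(A, B); (A, C); (B, F); (C, F); (D, F); (A, D, G)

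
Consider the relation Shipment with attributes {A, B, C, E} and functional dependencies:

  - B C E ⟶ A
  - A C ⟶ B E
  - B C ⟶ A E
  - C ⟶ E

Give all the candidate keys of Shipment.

Attribute C never appears on the right-hand side of any dependency, so C must belong to every candidate key.
{C}⁺ = {C, E}, which is not all of the schema, so we must add further attributes.
{A, C}⁺: AC→BE adds B, E → {A, B, C, E}. Minimal: {C}⁺ = {C, E}; {A}⁺ = {A} — none reach the full schema.
{B, C}⁺: BC→AE adds A, E → {A, B, C, E}. Minimal: {C}⁺ = {C, E}; {B}⁺ = {B} — none reach the full schema.
Any other superkey contains one of these as a subset, so there are no further candidate keys.

{A, C}, {B, C}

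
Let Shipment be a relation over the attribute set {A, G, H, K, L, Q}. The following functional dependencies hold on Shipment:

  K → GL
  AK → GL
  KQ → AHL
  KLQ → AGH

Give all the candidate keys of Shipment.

{K, Q}

Attributes K, Q never appear on any right-hand side, so every candidate key must contain {K, Q}.
{K, Q}⁺ = {A, G, H, K, L, Q}, which is all of the schema, so {K, Q} is the only candidate key.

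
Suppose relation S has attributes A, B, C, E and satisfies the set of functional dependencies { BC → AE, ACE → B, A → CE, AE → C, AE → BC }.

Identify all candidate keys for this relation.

{A}⁺: A→CE adds C, E; AE→BC adds B → {A, B, C, E}.
{B, C}⁺: BC→AE adds A, E → {A, B, C, E}. Minimal: {C}⁺ = {C}; {B}⁺ = {B} — none reach the full schema.

{A}, {B, C}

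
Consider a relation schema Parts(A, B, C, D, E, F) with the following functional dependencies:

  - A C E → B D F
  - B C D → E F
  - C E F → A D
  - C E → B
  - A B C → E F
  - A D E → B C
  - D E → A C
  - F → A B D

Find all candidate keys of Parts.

{C, F}⁺: F→ABD adds A, B, D; BCD→EF adds E → {A, B, C, D, E, F}. Minimal: {F}⁺ = {A, B, D, F}; {C}⁺ = {C} — none reach the full schema.
{D, E}⁺: DE→AC adds A, C; ACE→BDF adds B, F → {A, B, C, D, E, F}. Minimal: {E}⁺ = {E}; {D}⁺ = {D} — none reach the full schema.
{E, F}⁺: F→ABD adds A, B, D; ADE→BC adds C → {A, B, C, D, E, F}. Minimal: {F}⁺ = {A, B, D, F}; {E}⁺ = {E} — none reach the full schema.
{A, B, C}⁺: ABC→EF adds E, F; F→ABD adds D → {A, B, C, D, E, F}. Minimal: {B, C}⁺ = {B, C}; {A, C}⁺ = {A, C}; {A, B}⁺ = {A, B} — none reach the full schema.
{A, C, E}⁺: ACE→BDF adds B, D, F → {A, B, C, D, E, F}. Minimal: {C, E}⁺ = {B, C, E}; {A, E}⁺ = {A, E}; {A, C}⁺ = {A, C} — none reach the full schema.
{B, C, D}⁺: BCD→EF adds E, F; CEF→AD adds A → {A, B, C, D, E, F}. Minimal: {C, D}⁺ = {C, D}; {B, D}⁺ = {B, D}; {B, C}⁺ = {B, C} — none reach the full schema.

CF; DE; EF; ABC; ACE; BCD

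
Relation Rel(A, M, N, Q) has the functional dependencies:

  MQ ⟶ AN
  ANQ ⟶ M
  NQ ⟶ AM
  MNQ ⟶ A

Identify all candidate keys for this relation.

{M, Q}, {N, Q}

{M, Q}⁺: MQ→AN adds A, N → {A, M, N, Q}. Minimal: {Q}⁺ = {Q}; {M}⁺ = {M} — none reach the full schema.
{N, Q}⁺: NQ→AM adds A, M → {A, M, N, Q}. Minimal: {Q}⁺ = {Q}; {N}⁺ = {N} — none reach the full schema.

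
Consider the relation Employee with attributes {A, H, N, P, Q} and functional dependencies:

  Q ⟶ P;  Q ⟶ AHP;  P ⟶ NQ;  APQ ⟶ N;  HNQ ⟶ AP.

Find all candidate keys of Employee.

{P}⁺: P→NQ adds N, Q; Q→AHP adds A, H → {A, H, N, P, Q}.
{Q}⁺: Q→P adds P; Q→AHP adds A, H; P→NQ adds N → {A, H, N, P, Q}.
Any other superkey contains one of these as a subset, so there are no further candidate keys.

{P}; {Q}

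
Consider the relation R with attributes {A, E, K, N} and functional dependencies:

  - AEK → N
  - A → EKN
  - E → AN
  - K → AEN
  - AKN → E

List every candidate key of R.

A, E, K

{A}⁺: A→EKN adds E, K, N → {A, E, K, N}.
{E}⁺: E→AN adds A, N; A→EKN adds K → {A, E, K, N}.
{K}⁺: K→AEN adds A, E, N → {A, E, K, N}.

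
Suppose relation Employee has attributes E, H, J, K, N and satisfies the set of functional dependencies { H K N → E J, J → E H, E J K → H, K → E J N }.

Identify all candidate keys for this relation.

{K}

{K}⁺: K→EJN adds E, J, N; J→EH adds H → {E, H, J, K, N}.
No other minimal superkey exists.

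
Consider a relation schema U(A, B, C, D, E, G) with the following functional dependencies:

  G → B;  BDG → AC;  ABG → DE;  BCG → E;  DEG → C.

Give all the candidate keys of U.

{A, G}; {D, G}

{A, G}⁺: G→B adds B; ABG→DE adds D, E; DEG→C adds C → {A, B, C, D, E, G}. Minimal: {G}⁺ = {B, G}; {A}⁺ = {A} — none reach the full schema.
{D, G}⁺: G→B adds B; BDG→AC adds A, C; ABG→DE adds E → {A, B, C, D, E, G}. Minimal: {G}⁺ = {B, G}; {D}⁺ = {D} — none reach the full schema.
Any other superkey contains one of these as a subset, so there are no further candidate keys.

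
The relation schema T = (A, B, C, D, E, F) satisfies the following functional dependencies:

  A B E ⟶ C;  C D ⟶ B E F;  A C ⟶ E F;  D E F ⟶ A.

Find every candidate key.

Attribute D never appears on the right-hand side of any dependency, so D must belong to every candidate key.
{D}⁺ = {D}, which is not all of the schema, so we must add further attributes.
{C, D}⁺: CD→BEF adds B, E, F; DEF→A adds A → {A, B, C, D, E, F}.
{A, B, D, E}⁺: ABE→C adds C; CD→BEF adds F → {A, B, C, D, E, F}.
{B, D, E, F}⁺: DEF→A adds A; ABE→C adds C → {A, B, C, D, E, F}.

(C, D), (A, B, D, E), (B, D, E, F)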